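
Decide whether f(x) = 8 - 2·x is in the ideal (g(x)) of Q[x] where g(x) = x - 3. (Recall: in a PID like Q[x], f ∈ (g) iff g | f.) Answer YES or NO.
NO

In Q[x] the ideal (g) consists of all multiples of g, so f ∈ (g) iff g | f, i.e. iff the remainder of f on division by g is 0. Divide f by g (g is monic, so eliminate the leading term of the running remainder at each step):
  leading term -2·x: subtract (-2)·g(x) = 6 - 2·x, leaving 2
The remainder r(x) = 2 ≠ 0 (and deg r < deg g), so g ∤ f, i.e. f ∉ (g).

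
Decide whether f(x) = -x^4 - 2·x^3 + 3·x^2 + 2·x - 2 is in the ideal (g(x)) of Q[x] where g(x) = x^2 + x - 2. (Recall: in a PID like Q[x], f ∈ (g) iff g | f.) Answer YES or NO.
In Q[x] the ideal (g) consists of all multiples of g, so f ∈ (g) iff g | f, i.e. iff the remainder of f on division by g is 0. Divide f by g (g is monic, so eliminate the leading term of the running remainder at each step):
  leading term -x^4: subtract (-x^2)·g(x) = -x^4 - x^3 + 2·x^2, leaving -x^3 + x^2 + 2·x - 2
  leading term -x^3: subtract (-x)·g(x) = -x^3 - x^2 + 2·x, leaving 2·x^2 - 2
  leading term 2·x^2: subtract (2)·g(x) = 2·x^2 + 2·x - 4, leaving 2 - 2·x
The remainder r(x) = 2 - 2·x ≠ 0 (and deg r < deg g), so g ∤ f, i.e. f ∉ (g).

Final answer: NO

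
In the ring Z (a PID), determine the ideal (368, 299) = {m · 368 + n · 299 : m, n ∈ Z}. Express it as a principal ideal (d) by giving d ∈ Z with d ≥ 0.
In the PID Z, (a, b) is generated by gcd(a, b). Compute gcd(368, 299) with the extended Euclidean algorithm, tracking rows (r, s, t) with s·368 + t·299 = r:
  row A: (368, 1, 0)   [1·368 + 0·299 = 368]
  row B: (299, 0, 1)   [0·368 + 1·299 = 299]
  368 = 1·299 + 69   → row C = row A − 1·row B = (69, 1, −1)   [check: 1·368 − 1·299 = 69]
  299 = 4·69 + 23   → row D = row B − 4·row C = (23, −4, 5)   [check: −4·368 + 5·299 = 23]
  69 = 3·23 + 0   → remainder 0, stop. gcd = 23 (last nonzero row D).
So gcd(368, 299) = 23, with Bézout identity −4·368 + 5·299 = 23. Containment (⊇): the Bézout identity exhibits 23 as an element of (368, 299), giving (23) ⊆ (368, 299). Containment (⊆): since 23 | 368 and 23 | 299 (368 = 23·16, 299 = 23·13), every Z-linear combination of 368 and 299 is divisible by 23, so (368, 299) ⊆ (23). Therefore (368, 299) = (23), d = 23.

Final answer: (368, 299) = (23); d = 23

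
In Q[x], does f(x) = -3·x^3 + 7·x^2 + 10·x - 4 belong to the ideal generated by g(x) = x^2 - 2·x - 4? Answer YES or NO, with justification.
YES

In Q[x] the ideal (g) consists of all multiples of g, so f ∈ (g) iff g | f, i.e. iff the remainder of f on division by g is 0. Divide f by g (g is monic, so eliminate the leading term of the running remainder at each step):
  leading term -3·x^3: subtract (-3·x)·g(x) = -3·x^3 + 6·x^2 + 12·x, leaving x^2 - 2·x - 4
  leading term x^2: subtract (1)·g(x) = x^2 - 2·x - 4, leaving 0
The remainder is 0, so f(x) = g(x) · h(x) with h(x) = 1 - 3·x. Hence g | f, i.e. f ∈ (g).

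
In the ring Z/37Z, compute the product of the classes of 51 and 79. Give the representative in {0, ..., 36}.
33

Reduce the factors first: 51 ≡ 14, 79 ≡ 5 (mod 37), so 51 · 79 ≡ 14 · 5 (mod 37). 14 · 5 = 70. Dividing by 37: 70 = 1·37 + 33. So (51 · 79) mod 37 = 33.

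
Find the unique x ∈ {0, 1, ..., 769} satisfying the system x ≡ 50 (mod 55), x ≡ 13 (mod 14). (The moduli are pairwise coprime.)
x ≡ 545 (mod 770); the representative in [0, 770) is 545

The moduli 55, 14 are pairwise coprime, so by the CRT there is a unique solution mod 55·14 = 770.
Solve by successive substitution. Start with x ≡ 50 (mod 55).
  Combine with x ≡ 13 (mod 14): write x = 50 + 55·t and require 50 + 55·t ≡ 13 (mod 14), i.e. 55·t ≡ 13 − 50 ≡ 5 (mod 14). Since 55^(−1) ≡ 13 (mod 14) (55 ≡ 13 (mod 14)), t ≡ 13·5 ≡ 9 (mod 14). So x ≡ 50 + 55·9 = 545 (mod 770).
Unique solution in [0, 770): x = 545.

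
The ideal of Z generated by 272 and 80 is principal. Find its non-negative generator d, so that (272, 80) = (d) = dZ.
In the PID Z, (a, b) is generated by gcd(a, b). Compute gcd(272, 80) with the extended Euclidean algorithm, tracking rows (r, s, t) with s·272 + t·80 = r:
  row A: (272, 1, 0)   [1·272 + 0·80 = 272]
  row B: (80, 0, 1)   [0·272 + 1·80 = 80]
  272 = 3·80 + 32   → row C = row A − 3·row B = (32, 1, −3)   [check: 1·272 − 3·80 = 32]
  80 = 2·32 + 16   → row D = row B − 2·row C = (16, −2, 7)   [check: −2·272 + 7·80 = 16]
  32 = 2·16 + 0   → remainder 0, stop. gcd = 16 (last nonzero row D).
So gcd(272, 80) = 16, with Bézout identity −2·272 + 7·80 = 16. Containment (⊇): the Bézout identity exhibits 16 as an element of (272, 80), giving (16) ⊆ (272, 80). Containment (⊆): since 16 | 272 and 16 | 80 (272 = 16·17, 80 = 16·5), every Z-linear combination of 272 and 80 is divisible by 16, so (272, 80) ⊆ (16). Therefore (272, 80) = (16), d = 16.

Final answer: (272, 80) = (16); d = 16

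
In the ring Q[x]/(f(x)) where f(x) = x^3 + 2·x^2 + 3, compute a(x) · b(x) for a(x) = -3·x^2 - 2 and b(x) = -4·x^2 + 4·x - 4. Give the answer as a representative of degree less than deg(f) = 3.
First multiply in Q[x] without reducing: a · b = 12·x^4 - 12·x^3 + 20·x^2 - 8·x + 8. Now divide by f(x) = x^3 + 2·x^2 + 3, eliminating the leading term at each step:
  leading term 12·x^4: subtract (12·x)·f(x) = 12·x^4 + 24·x^3 + 36·x, leaving -36·x^3 + 20·x^2 - 44·x + 8
  leading term -36·x^3: subtract (-36)·f(x) = -36·x^3 - 72·x^2 - 108, leaving 92·x^2 - 44·x + 116
The degree is now < 3, so this is the remainder. Hence a · b ≡ 92·x^2 - 44·x + 116 in Q[x]/(f).

Final answer: a · b ≡ 92·x^2 - 44·x + 116 (mod f(x))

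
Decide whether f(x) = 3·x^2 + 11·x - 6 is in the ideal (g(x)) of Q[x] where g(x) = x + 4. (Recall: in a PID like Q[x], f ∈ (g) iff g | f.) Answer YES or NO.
NO

In Q[x] the ideal (g) consists of all multiples of g, so f ∈ (g) iff g | f, i.e. iff the remainder of f on division by g is 0. Divide f by g (g is monic, so eliminate the leading term of the running remainder at each step):
  leading term 3·x^2: subtract (3·x)·g(x) = 3·x^2 + 12·x, leaving -x - 6
  leading term -x: subtract (-1)·g(x) = -x - 4, leaving -2
The remainder r(x) = -2 ≠ 0 (and deg r < deg g), so g ∤ f, i.e. f ∉ (g).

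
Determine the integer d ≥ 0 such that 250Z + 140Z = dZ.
In the PID Z, (a, b) is generated by gcd(a, b). Compute gcd(250, 140) with the extended Euclidean algorithm, tracking rows (r, s, t) with s·250 + t·140 = r:
  row A: (250, 1, 0)   [1·250 + 0·140 = 250]
  row B: (140, 0, 1)   [0·250 + 1·140 = 140]
  250 = 1·140 + 110   → row C = row A − 1·row B = (110, 1, −1)   [check: 1·250 − 1·140 = 110]
  140 = 1·110 + 30   → row D = row B − 1·row C = (30, −1, 2)   [check: −1·250 + 2·140 = 30]
  110 = 3·30 + 20   → row E = row C − 3·row D = (20, 4, −7)   [check: 4·250 − 7·140 = 20]
  30 = 1·20 + 10   → row F = row D − 1·row E = (10, −5, 9)   [check: −5·250 + 9·140 = 10]
  20 = 2·10 + 0   → remainder 0, stop. gcd = 10 (last nonzero row F).
So gcd(250, 140) = 10, with Bézout identity −5·250 + 9·140 = 10. Containment (⊇): the Bézout identity exhibits 10 as an element of (250, 140), giving (10) ⊆ (250, 140). Containment (⊆): since 10 | 250 and 10 | 140 (250 = 10·25, 140 = 10·14), every Z-linear combination of 250 and 140 is divisible by 10, so (250, 140) ⊆ (10). Therefore (250, 140) = (10), d = 10.

Final answer: (250, 140) = (10); d = 10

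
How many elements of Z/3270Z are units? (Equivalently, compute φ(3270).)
An element a ∈ Z/3270Z is a unit iff gcd(a, 3270) = 1, so the number of units is φ(3270). φ is multiplicative, with φ(p^e) = p^e − p^(e−1). Factorise 3270 = 2 · 3 · 5 · 109. Then
  φ(3270) = (2 − 1) · (3 − 1) · (5 − 1) · (109 − 1) = 1 · 2 · 4 · 108 = 864.

Final answer: Z/3270Z has φ(3270) = 864 units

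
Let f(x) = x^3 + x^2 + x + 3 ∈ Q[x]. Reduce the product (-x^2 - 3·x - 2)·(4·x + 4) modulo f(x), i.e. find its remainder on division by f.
a · b ≡ -12·x^2 - 16·x + 4 (mod f(x))

First multiply in Q[x] without reducing: a · b = -4·x^3 - 16·x^2 - 20·x - 8. Now divide by f(x) = x^3 + x^2 + x + 3, eliminating the leading term at each step:
  leading term -4·x^3: subtract (-4)·f(x) = -4·x^3 - 4·x^2 - 4·x - 12, leaving -12·x^2 - 16·x + 4
The degree is now < 3, so this is the remainder. Hence a · b ≡ -12·x^2 - 16·x + 4 in Q[x]/(f).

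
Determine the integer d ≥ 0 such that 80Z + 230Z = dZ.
In the PID Z, (a, b) is generated by gcd(a, b). Compute gcd(230, 80) with the extended Euclidean algorithm, tracking rows (r, s, t) with s·230 + t·80 = r:
  row A: (230, 1, 0)   [1·230 + 0·80 = 230]
  row B: (80, 0, 1)   [0·230 + 1·80 = 80]
  230 = 2·80 + 70   → row C = row A − 2·row B = (70, 1, −2)   [check: 1·230 − 2·80 = 70]
  80 = 1·70 + 10   → row D = row B − 1·row C = (10, −1, 3)   [check: −1·230 + 3·80 = 10]
  70 = 7·10 + 0   → remainder 0, stop. gcd = 10 (last nonzero row D).
So gcd(80, 230) = 10, with Bézout identity −1·230 + 3·80 = 10. Containment (⊇): the Bézout identity exhibits 10 as an element of (80, 230), giving (10) ⊆ (80, 230). Containment (⊆): since 10 | 80 and 10 | 230 (80 = 10·8, 230 = 10·23), every Z-linear combination of 80 and 230 is divisible by 10, so (80, 230) ⊆ (10). Therefore (80, 230) = (10), d = 10.

Final answer: (80, 230) = (10); d = 10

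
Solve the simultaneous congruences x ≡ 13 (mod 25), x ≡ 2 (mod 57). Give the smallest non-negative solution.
The moduli 25, 57 are pairwise coprime, so by the CRT there is a unique solution mod 25·57 = 1425.
Solve by successive substitution. Start with x ≡ 13 (mod 25).
  Combine with x ≡ 2 (mod 57): write x = 13 + 25·t and require 13 + 25·t ≡ 2 (mod 57), i.e. 25·t ≡ 2 − 13 ≡ 46 (mod 57). Since 25^(−1) ≡ 16 (mod 57), t ≡ 16·46 ≡ 52 (mod 57). So x ≡ 13 + 25·52 = 1313 (mod 1425).
Unique solution in [0, 1425): x = 1313.

Final answer: x ≡ 1313 (mod 1425); the representative in [0, 1425) is 1313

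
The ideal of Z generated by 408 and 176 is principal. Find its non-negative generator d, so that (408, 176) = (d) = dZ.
(408, 176) = (8); d = 8

In the PID Z, (a, b) is generated by gcd(a, b). Compute gcd(408, 176) with the extended Euclidean algorithm, tracking rows (r, s, t) with s·408 + t·176 = r:
  row A: (408, 1, 0)   [1·408 + 0·176 = 408]
  row B: (176, 0, 1)   [0·408 + 1·176 = 176]
  408 = 2·176 + 56   → row C = row A − 2·row B = (56, 1, −2)   [check: 1·408 − 2·176 = 56]
  176 = 3·56 + 8   → row D = row B − 3·row C = (8, −3, 7)   [check: −3·408 + 7·176 = 8]
  56 = 7·8 + 0   → remainder 0, stop. gcd = 8 (last nonzero row D).
So gcd(408, 176) = 8, with Bézout identity −3·408 + 7·176 = 8. Containment (⊇): the Bézout identity exhibits 8 as an element of (408, 176), giving (8) ⊆ (408, 176). Containment (⊆): since 8 | 408 and 8 | 176 (408 = 8·51, 176 = 8·22), every Z-linear combination of 408 and 176 is divisible by 8, so (408, 176) ⊆ (8). Therefore (408, 176) = (8), d = 8.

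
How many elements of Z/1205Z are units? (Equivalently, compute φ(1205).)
An element a ∈ Z/1205Z is a unit iff gcd(a, 1205) = 1, so the number of units is φ(1205). φ is multiplicative, with φ(p^e) = p^e − p^(e−1). Factorise 1205 = 5 · 241. Then
  φ(1205) = (5 − 1) · (241 − 1) = 4 · 240 = 960.

Final answer: Z/1205Z has φ(1205) = 960 units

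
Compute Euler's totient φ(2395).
φ is multiplicative, with φ(p^e) = p^e − p^(e−1). Factorise 2395 = 5 · 479. Then
  φ(2395) = (5 − 1) · (479 − 1) = 4 · 478 = 1912.

Final answer: φ(2395) = 1912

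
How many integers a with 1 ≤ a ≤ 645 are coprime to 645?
The number of a ∈ {1, ..., 645} with gcd(a, 645) = 1 is by definition Euler's totient φ(645). φ is multiplicative, with φ(p^e) = p^e − p^(e−1). Factorise 645 = 3 · 5 · 43. Then
  φ(645) = (3 − 1) · (5 − 1) · (43 − 1) = 2 · 4 · 42 = 336.
So there are 336 such integers.

Final answer: 336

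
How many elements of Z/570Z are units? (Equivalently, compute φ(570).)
Z/570Z has φ(570) = 144 units

An element a ∈ Z/570Z is a unit iff gcd(a, 570) = 1, so the number of units is φ(570). φ is multiplicative, with φ(p^e) = p^e − p^(e−1). Factorise 570 = 2 · 3 · 5 · 19. Then
  φ(570) = (2 − 1) · (3 − 1) · (5 − 1) · (19 − 1) = 1 · 2 · 4 · 18 = 144.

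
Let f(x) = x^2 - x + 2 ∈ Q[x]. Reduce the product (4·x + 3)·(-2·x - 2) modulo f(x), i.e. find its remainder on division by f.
a · b ≡ 10 - 22·x (mod f(x))

First multiply in Q[x] without reducing: a · b = -8·x^2 - 14·x - 6. Now divide by f(x) = x^2 - x + 2, eliminating the leading term at each step:
  leading term -8·x^2: subtract (-8)·f(x) = -8·x^2 + 8·x - 16, leaving 10 - 22·x
The degree is now < 2, so this is the remainder. Hence a · b ≡ 10 - 22·x in Q[x]/(f).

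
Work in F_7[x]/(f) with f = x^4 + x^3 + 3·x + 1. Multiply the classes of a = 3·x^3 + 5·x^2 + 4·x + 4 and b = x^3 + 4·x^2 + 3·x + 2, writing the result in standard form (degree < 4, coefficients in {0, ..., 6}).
a · b ≡ 6·x^3 + 5·x + 3 (mod f(x))

Multiply as integer polynomials: a · b = 3·x^6 + 17·x^5 + 33·x^4 + 41·x^3 + 38·x^2 + 20·x + 8. Reducing coefficients mod 7: a · b ≡ 3·x^6 + 3·x^5 + 5·x^4 + 6·x^3 + 3·x^2 + 6·x + 1. Now divide by f(x) = x^4 + x^3 + 3·x + 1 in F_7[x], eliminating the leading term at each step:
  leading term 3·x^6: subtract (3·x^2)·f(x) = 3·x^6 + 3·x^5 + 2·x^3 + 3·x^2, leaving 5·x^4 + 4·x^3 + 6·x + 1 (coefficients mod 7)
  leading term 5·x^4: subtract (5)·f(x) = 5·x^4 + 5·x^3 + x + 5, leaving 6·x^3 + 5·x + 3 (coefficients mod 7)
The degree is now < 4, so this is the remainder. Hence a · b ≡ 6·x^3 + 5·x + 3 in F_7[x]/(f).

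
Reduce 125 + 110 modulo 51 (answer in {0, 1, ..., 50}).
31

Reduce the summands first: 125 ≡ 23, 110 ≡ 8 (mod 51), so 125 + 110 ≡ 23 + 8 (mod 51). 23 + 8 = 31; 31 = 0·51 + 31, so (125 + 110) mod 51 = 31.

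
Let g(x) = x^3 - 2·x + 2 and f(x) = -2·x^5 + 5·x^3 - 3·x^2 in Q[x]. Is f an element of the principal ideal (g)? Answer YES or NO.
In Q[x] the ideal (g) consists of all multiples of g, so f ∈ (g) iff g | f, i.e. iff the remainder of f on division by g is 0. Divide f by g (g is monic, so eliminate the leading term of the running remainder at each step):
  leading term -2·x^5: subtract (-2·x^2)·g(x) = -2·x^5 + 4·x^3 - 4·x^2, leaving x^3 + x^2
  leading term x^3: subtract (1)·g(x) = x^3 - 2·x + 2, leaving x^2 + 2·x - 2
The remainder r(x) = x^2 + 2·x - 2 ≠ 0 (and deg r < deg g), so g ∤ f, i.e. f ∉ (g).

Final answer: NO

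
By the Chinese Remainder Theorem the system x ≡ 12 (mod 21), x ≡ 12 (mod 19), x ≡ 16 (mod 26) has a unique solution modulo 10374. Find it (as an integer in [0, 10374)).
x ≡ 4800 (mod 10374); the representative in [0, 10374) is 4800

The moduli 21, 19, 26 are pairwise coprime, so by the CRT there is a unique solution mod 21·19·26 = 10374.
Solve by successive substitution. Start with x ≡ 12 (mod 21).
  Combine with x ≡ 12 (mod 19): write x = 12 + 21·t and require 12 + 21·t ≡ 12 (mod 19), i.e. 21·t ≡ 12 − 12 ≡ 0 (mod 19). Since 21^(−1) ≡ 10 (mod 19) (21 ≡ 2 (mod 19)), t ≡ 10·0 ≡ 0 (mod 19). So x ≡ 12 + 21·0 = 12 (mod 399).
  Combine with x ≡ 16 (mod 26): write x = 12 + 399·t and require 12 + 399·t ≡ 16 (mod 26), i.e. 399·t ≡ 16 − 12 ≡ 4 (mod 26). Since 399^(−1) ≡ 3 (mod 26) (399 ≡ 9 (mod 26)), t ≡ 3·4 ≡ 12 (mod 26). So x ≡ 12 + 399·12 = 4800 (mod 10374).
Unique solution in [0, 10374): x = 4800.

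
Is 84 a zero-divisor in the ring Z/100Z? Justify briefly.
YES

gcd(84, 100) = 4 > 1, so 84 is not a unit in Z/100Z. In Z/nZ every nonzero non-unit is a zero-divisor: explicitly, take b = 100/gcd = 25 ≠ 0 (mod 100); then 84·25 = 2100 = 21·100, i.e. 84·25 ≡ 0 (mod 100). So 84 is a zero-divisor.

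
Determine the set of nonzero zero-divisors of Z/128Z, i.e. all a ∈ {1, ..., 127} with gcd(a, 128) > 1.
An element a ∈ Z/128Z (with a ≠ 0) is a zero-divisor iff gcd(a, 128) > 1 (because a is a unit precisely when gcd(a, n) = 1, and in Z/nZ every nonzero, non-unit element is a zero-divisor). Scan a = 1, ..., 127 and keep those with gcd(a, 128) > 1:
  gcd(2, 128) = 2, gcd(4, 128) = 4, gcd(6, 128) = 2, gcd(8, 128) = 8, gcd(10, 128) = 2, gcd(12, 128) = 4, gcd(14, 128) = 2, gcd(16, 128) = 16, gcd(18, 128) = 2, gcd(20, 128) = 4, gcd(22, 128) = 2, gcd(24, 128) = 8, gcd(26, 128) = 2, gcd(28, 128) = 4, gcd(30, 128) = 2, gcd(32, 128) = 32, gcd(34, 128) = 2, gcd(36, 128) = 4, gcd(38, 128) = 2, gcd(40, 128) = 8, gcd(42, 128) = 2, gcd(44, 128) = 4, gcd(46, 128) = 2, gcd(48, 128) = 16, gcd(50, 128) = 2, gcd(52, 128) = 4, gcd(54, 128) = 2, gcd(56, 128) = 8, gcd(58, 128) = 2, gcd(60, 128) = 4, gcd(62, 128) = 2, gcd(64, 128) = 64, gcd(66, 128) = 2, gcd(68, 128) = 4, gcd(70, 128) = 2, gcd(72, 128) = 8, gcd(74, 128) = 2, gcd(76, 128) = 4, gcd(78, 128) = 2, gcd(80, 128) = 16, gcd(82, 128) = 2, gcd(84, 128) = 4, gcd(86, 128) = 2, gcd(88, 128) = 8, gcd(90, 128) = 2, gcd(92, 128) = 4, gcd(94, 128) = 2, gcd(96, 128) = 32, gcd(98, 128) = 2, gcd(100, 128) = 4, gcd(102, 128) = 2, gcd(104, 128) = 8, gcd(106, 128) = 2, gcd(108, 128) = 4, gcd(110, 128) = 2, gcd(112, 128) = 16, gcd(114, 128) = 2, gcd(116, 128) = 4, gcd(118, 128) = 2, gcd(120, 128) = 8, gcd(122, 128) = 2, gcd(124, 128) = 4, gcd(126, 128) = 2.
All other a ∈ {1, ..., 127} have gcd(a, 128) = 1 and are units. So the nonzero zero-divisors are exactly the 63 values of a appearing in this scan.

Final answer: nonzero zero-divisors of Z/128Z = {2, 4, 6, 8, 10, 12, 14, 16, 18, 20, 22, 24, 26, 28, 30, 32, 34, 36, 38, 40, 42, 44, 46, 48, 50, 52, 54, 56, 58, 60, 62, 64, 66, 68, 70, 72, 74, 76, 78, 80, 82, 84, 86, 88, 90, 92, 94, 96, 98, 100, 102, 104, 106, 108, 110, 112, 114, 116, 118, 120, 122, 124, 126}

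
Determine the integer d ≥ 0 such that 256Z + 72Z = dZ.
(256, 72) = (8); d = 8

In the PID Z, (a, b) is generated by gcd(a, b). Compute gcd(256, 72) with the extended Euclidean algorithm, tracking rows (r, s, t) with s·256 + t·72 = r:
  row A: (256, 1, 0)   [1·256 + 0·72 = 256]
  row B: (72, 0, 1)   [0·256 + 1·72 = 72]
  256 = 3·72 + 40   → row C = row A − 3·row B = (40, 1, −3)   [check: 1·256 − 3·72 = 40]
  72 = 1·40 + 32   → row D = row B − 1·row C = (32, −1, 4)   [check: −1·256 + 4·72 = 32]
  40 = 1·32 + 8   → row E = row C − 1·row D = (8, 2, −7)   [check: 2·256 − 7·72 = 8]
  32 = 4·8 + 0   → remainder 0, stop. gcd = 8 (last nonzero row E).
So gcd(256, 72) = 8, with Bézout identity 2·256 − 7·72 = 8. Containment (⊇): the Bézout identity exhibits 8 as an element of (256, 72), giving (8) ⊆ (256, 72). Containment (⊆): since 8 | 256 and 8 | 72 (256 = 8·32, 72 = 8·9), every Z-linear combination of 256 and 72 is divisible by 8, so (256, 72) ⊆ (8). Therefore (256, 72) = (8), d = 8.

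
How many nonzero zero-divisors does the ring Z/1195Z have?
In Z/1195Z each nonzero element is either a unit (gcd with 1195 is 1) or a zero-divisor (gcd > 1). The number of units is φ(1195): factorise 1195 = 5 · 239, so φ(1195) = (5 − 1) · (239 − 1) = 4 · 238 = 952. The nonzero elements number 1195 − 1 = 1194. Hence the nonzero zero-divisors number 1194 − 952 = 242.

Final answer: Z/1195Z has 242 nonzero zero-divisors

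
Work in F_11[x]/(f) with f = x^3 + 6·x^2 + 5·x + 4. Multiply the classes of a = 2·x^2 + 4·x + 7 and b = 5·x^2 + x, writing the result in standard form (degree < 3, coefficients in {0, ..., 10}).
a · b ≡ 8·x^2 + 3·x + 9 (mod f(x))

Multiply as integer polynomials: a · b = 10·x^4 + 22·x^3 + 39·x^2 + 7·x. Reducing coefficients mod 11: a · b ≡ 10·x^4 + 6·x^2 + 7·x. Now divide by f(x) = x^3 + 6·x^2 + 5·x + 4 in F_11[x], eliminating the leading term at each step:
  leading term 10·x^4: subtract (10·x)·f(x) = 10·x^4 + 5·x^3 + 6·x^2 + 7·x, leaving 6·x^3 (coefficients mod 11)
  leading term 6·x^3: subtract (6)·f(x) = 6·x^3 + 3·x^2 + 8·x + 2, leaving 8·x^2 + 3·x + 9 (coefficients mod 11)
The degree is now < 3, so this is the remainder. Hence a · b ≡ 8·x^2 + 3·x + 9 in F_11[x]/(f).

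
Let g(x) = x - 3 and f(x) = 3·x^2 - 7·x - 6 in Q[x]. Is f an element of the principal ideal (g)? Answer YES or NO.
In Q[x] the ideal (g) consists of all multiples of g, so f ∈ (g) iff g | f, i.e. iff the remainder of f on division by g is 0. Divide f by g (g is monic, so eliminate the leading term of the running remainder at each step):
  leading term 3·x^2: subtract (3·x)·g(x) = 3·x^2 - 9·x, leaving 2·x - 6
  leading term 2·x: subtract (2)·g(x) = 2·x - 6, leaving 0
The remainder is 0, so f(x) = g(x) · h(x) with h(x) = 3·x + 2. Hence g | f, i.e. f ∈ (g).

Final answer: YES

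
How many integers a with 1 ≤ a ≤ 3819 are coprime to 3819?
The number of a ∈ {1, ..., 3819} with gcd(a, 3819) = 1 is by definition Euler's totient φ(3819). φ is multiplicative, with φ(p^e) = p^e − p^(e−1). Factorise 3819 = 3 · 19 · 67. Then
  φ(3819) = (3 − 1) · (19 − 1) · (67 − 1) = 2 · 18 · 66 = 2376.
So there are 2376 such integers.

Final answer: 2376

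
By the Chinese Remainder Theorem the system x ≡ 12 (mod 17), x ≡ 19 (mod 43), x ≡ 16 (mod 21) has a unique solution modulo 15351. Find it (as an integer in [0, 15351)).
The moduli 17, 43, 21 are pairwise coprime, so by the CRT there is a unique solution mod 17·43·21 = 15351.
Solve by successive substitution. Start with x ≡ 12 (mod 17).
  Combine with x ≡ 19 (mod 43): write x = 12 + 17·t and require 12 + 17·t ≡ 19 (mod 43), i.e. 17·t ≡ 19 − 12 ≡ 7 (mod 43). Since 17^(−1) ≡ 38 (mod 43), t ≡ 38·7 ≡ 8 (mod 43). So x ≡ 12 + 17·8 = 148 (mod 731).
  Combine with x ≡ 16 (mod 21): write x = 148 + 731·t and require 148 + 731·t ≡ 16 (mod 21), i.e. 731·t ≡ 16 − 148 ≡ 15 (mod 21). Since 731^(−1) ≡ 5 (mod 21) (731 ≡ 17 (mod 21)), t ≡ 5·15 ≡ 12 (mod 21). So x ≡ 148 + 731·12 = 8920 (mod 15351).
Unique solution in [0, 15351): x = 8920.

Final answer: x ≡ 8920 (mod 15351); the representative in [0, 15351) is 8920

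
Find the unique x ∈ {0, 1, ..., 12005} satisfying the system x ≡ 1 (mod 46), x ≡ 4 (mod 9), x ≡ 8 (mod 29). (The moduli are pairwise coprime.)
The moduli 46, 9, 29 are pairwise coprime, so by the CRT there is a unique solution mod 46·9·29 = 12006.
Solve by successive substitution. Start with x ≡ 1 (mod 46).
  Combine with x ≡ 4 (mod 9): write x = 1 + 46·t and require 1 + 46·t ≡ 4 (mod 9), i.e. 46·t ≡ 4 − 1 ≡ 3 (mod 9). Since 46^(−1) ≡ 1 (mod 9) (46 ≡ 1 (mod 9)), t ≡ 1·3 ≡ 3 (mod 9). So x ≡ 1 + 46·3 = 139 (mod 414).
  Combine with x ≡ 8 (mod 29): write x = 139 + 414·t and require 139 + 414·t ≡ 8 (mod 29), i.e. 414·t ≡ 8 − 139 ≡ 14 (mod 29). Since 414^(−1) ≡ 11 (mod 29) (414 ≡ 8 (mod 29)), t ≡ 11·14 ≡ 9 (mod 29). So x ≡ 139 + 414·9 = 3865 (mod 12006).
Unique solution in [0, 12006): x = 3865.

Final answer: x ≡ 3865 (mod 12006); the representative in [0, 12006) is 3865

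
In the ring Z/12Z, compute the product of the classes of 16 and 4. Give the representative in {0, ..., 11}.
4

Reduce the factors first: 16 ≡ 4 (mod 12), so 16 · 4 ≡ 4 · 4 (mod 12). 4 · 4 = 16. Dividing by 12: 16 = 1·12 + 4. So (16 · 4) mod 12 = 4.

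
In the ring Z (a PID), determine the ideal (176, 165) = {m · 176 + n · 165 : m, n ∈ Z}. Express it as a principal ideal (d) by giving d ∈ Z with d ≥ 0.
In the PID Z, (a, b) is generated by gcd(a, b). Compute gcd(176, 165) with the extended Euclidean algorithm, tracking rows (r, s, t) with s·176 + t·165 = r:
  row A: (176, 1, 0)   [1·176 + 0·165 = 176]
  row B: (165, 0, 1)   [0·176 + 1·165 = 165]
  176 = 1·165 + 11   → row C = row A − 1·row B = (11, 1, −1)   [check: 1·176 − 1·165 = 11]
  165 = 15·11 + 0   → remainder 0, stop. gcd = 11 (last nonzero row C).
So gcd(176, 165) = 11, with Bézout identity 1·176 − 1·165 = 11. Containment (⊇): the Bézout identity exhibits 11 as an element of (176, 165), giving (11) ⊆ (176, 165). Containment (⊆): since 11 | 176 and 11 | 165 (176 = 11·16, 165 = 11·15), every Z-linear combination of 176 and 165 is divisible by 11, so (176, 165) ⊆ (11). Therefore (176, 165) = (11), d = 11.

Final answer: (176, 165) = (11); d = 11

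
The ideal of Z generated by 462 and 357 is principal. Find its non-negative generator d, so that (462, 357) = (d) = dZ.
In the PID Z, (a, b) is generated by gcd(a, b). Compute gcd(462, 357) with the extended Euclidean algorithm, tracking rows (r, s, t) with s·462 + t·357 = r:
  row A: (462, 1, 0)   [1·462 + 0·357 = 462]
  row B: (357, 0, 1)   [0·462 + 1·357 = 357]
  462 = 1·357 + 105   → row C = row A − 1·row B = (105, 1, −1)   [check: 1·462 − 1·357 = 105]
  357 = 3·105 + 42   → row D = row B − 3·row C = (42, −3, 4)   [check: −3·462 + 4·357 = 42]
  105 = 2·42 + 21   → row E = row C − 2·row D = (21, 7, −9)   [check: 7·462 − 9·357 = 21]
  42 = 2·21 + 0   → remainder 0, stop. gcd = 21 (last nonzero row E).
So gcd(462, 357) = 21, with Bézout identity 7·462 − 9·357 = 21. Containment (⊇): the Bézout identity exhibits 21 as an element of (462, 357), giving (21) ⊆ (462, 357). Containment (⊆): since 21 | 462 and 21 | 357 (462 = 21·22, 357 = 21·17), every Z-linear combination of 462 and 357 is divisible by 21, so (462, 357) ⊆ (21). Therefore (462, 357) = (21), d = 21.

Final answer: (462, 357) = (21); d = 21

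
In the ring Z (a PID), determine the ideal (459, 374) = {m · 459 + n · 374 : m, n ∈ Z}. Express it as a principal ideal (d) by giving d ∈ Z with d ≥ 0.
(459, 374) = (17); d = 17

In the PID Z, (a, b) is generated by gcd(a, b). Compute gcd(459, 374) with the extended Euclidean algorithm, tracking rows (r, s, t) with s·459 + t·374 = r:
  row A: (459, 1, 0)   [1·459 + 0·374 = 459]
  row B: (374, 0, 1)   [0·459 + 1·374 = 374]
  459 = 1·374 + 85   → row C = row A − 1·row B = (85, 1, −1)   [check: 1·459 − 1·374 = 85]
  374 = 4·85 + 34   → row D = row B − 4·row C = (34, −4, 5)   [check: −4·459 + 5·374 = 34]
  85 = 2·34 + 17   → row E = row C − 2·row D = (17, 9, −11)   [check: 9·459 − 11·374 = 17]
  34 = 2·17 + 0   → remainder 0, stop. gcd = 17 (last nonzero row E).
So gcd(459, 374) = 17, with Bézout identity 9·459 − 11·374 = 17. Containment (⊇): the Bézout identity exhibits 17 as an element of (459, 374), giving (17) ⊆ (459, 374). Containment (⊆): since 17 | 459 and 17 | 374 (459 = 17·27, 374 = 17·22), every Z-linear combination of 459 and 374 is divisible by 17, so (459, 374) ⊆ (17). Therefore (459, 374) = (17), d = 17.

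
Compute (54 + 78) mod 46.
Reduce the summands first: 54 ≡ 8, 78 ≡ 32 (mod 46), so 54 + 78 ≡ 8 + 32 (mod 46). 8 + 32 = 40; 40 = 0·46 + 40, so (54 + 78) mod 46 = 40.

Final answer: 40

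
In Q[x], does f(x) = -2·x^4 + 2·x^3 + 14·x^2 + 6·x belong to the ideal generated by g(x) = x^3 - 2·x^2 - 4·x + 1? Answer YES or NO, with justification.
NO

In Q[x] the ideal (g) consists of all multiples of g, so f ∈ (g) iff g | f, i.e. iff the remainder of f on division by g is 0. Divide f by g (g is monic, so eliminate the leading term of the running remainder at each step):
  leading term -2·x^4: subtract (-2·x)·g(x) = -2·x^4 + 4·x^3 + 8·x^2 - 2·x, leaving -2·x^3 + 6·x^2 + 8·x
  leading term -2·x^3: subtract (-2)·g(x) = -2·x^3 + 4·x^2 + 8·x - 2, leaving 2·x^2 + 2
The remainder r(x) = 2·x^2 + 2 ≠ 0 (and deg r < deg g), so g ∤ f, i.e. f ∉ (g).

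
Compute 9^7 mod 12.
Use repeated squaring. Binary(7) = 111. Walk through the bits of the exponent 7 left-to-right: at each bit after the leading one, square the running value, then multiply by 9 if the bit is 1 (always reducing mod 12):
  bit 1 = 1 (leading): start with 9.
  bit 2 = 1: square 9^2 = 81 ≡ 9; bit is 1, so multiply 9·9 = 81 ≡ 9 (mod 12).
  bit 3 = 1: square 9^2 = 81 ≡ 9; bit is 1, so multiply 9·9 = 81 ≡ 9 (mod 12).
Final value: 9^7 ≡ 9 (mod 12).

Final answer: 9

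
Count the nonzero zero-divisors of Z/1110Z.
In Z/1110Z each nonzero element is either a unit (gcd with 1110 is 1) or a zero-divisor (gcd > 1). The number of units is φ(1110): factorise 1110 = 2 · 3 · 5 · 37, so φ(1110) = (2 − 1) · (3 − 1) · (5 − 1) · (37 − 1) = 1 · 2 · 4 · 36 = 288. The nonzero elements number 1110 − 1 = 1109. Hence the nonzero zero-divisors number 1109 − 288 = 821.

Final answer: Z/1110Z has 821 nonzero zero-divisors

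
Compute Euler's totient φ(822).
φ(822) = 272

φ is multiplicative, with φ(p^e) = p^e − p^(e−1). Factorise 822 = 2 · 3 · 137. Then
  φ(822) = (2 − 1) · (3 − 1) · (137 − 1) = 1 · 2 · 136 = 272.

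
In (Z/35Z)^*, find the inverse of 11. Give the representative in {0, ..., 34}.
Apply the extended Euclidean algorithm to (35, 11), tracking rows (r, s, t) with s·35 + t·11 = r. Each division r_prev = q·r_cur + r_new produces the new row as (previous row) − q·(current row):
  row A: (35, 1, 0)   [1·35 + 0·11 = 35]
  row B: (11, 0, 1)   [0·35 + 1·11 = 11]
  35 = 3·11 + 2   → row C = row A − 3·row B = (2, 1, −3)   [check: 1·35 − 3·11 = 2]
  11 = 5·2 + 1   → row D = row B − 5·row C = (1, −5, 16)   [check: −5·35 + 16·11 = 1]
  2 = 2·1 + 0   → remainder 0, stop. gcd = 1 (last nonzero row D).
The gcd is 1, so 11 is invertible mod 35. The last nonzero row gives −5·35 + 16·11 = 1, so t = 16. So 11^(−1) ≡ 16 (mod 35). Verify: 11 · 16 = 176 ≡ 1 (mod 35). ✓

Final answer: 11^(−1) ≡ 16 (mod 35)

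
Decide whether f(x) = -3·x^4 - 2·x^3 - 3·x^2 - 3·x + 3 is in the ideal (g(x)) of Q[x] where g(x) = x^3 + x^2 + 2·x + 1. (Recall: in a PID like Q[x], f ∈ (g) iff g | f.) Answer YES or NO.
NO

In Q[x] the ideal (g) consists of all multiples of g, so f ∈ (g) iff g | f, i.e. iff the remainder of f on division by g is 0. Divide f by g (g is monic, so eliminate the leading term of the running remainder at each step):
  leading term -3·x^4: subtract (-3·x)·g(x) = -3·x^4 - 3·x^3 - 6·x^2 - 3·x, leaving x^3 + 3·x^2 + 3
  leading term x^3: subtract (1)·g(x) = x^3 + x^2 + 2·x + 1, leaving 2·x^2 - 2·x + 2
The remainder r(x) = 2·x^2 - 2·x + 2 ≠ 0 (and deg r < deg g), so g ∤ f, i.e. f ∉ (g).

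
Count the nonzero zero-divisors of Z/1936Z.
Z/1936Z has 1055 nonzero zero-divisors

In Z/1936Z each nonzero element is either a unit (gcd with 1936 is 1) or a zero-divisor (gcd > 1). The number of units is φ(1936): factorise 1936 = 2^4 · 11^2, so φ(1936) = (2^4 − 2^3) · (11^2 − 11^1) = 8 · 110 = 880. The nonzero elements number 1936 − 1 = 1935. Hence the nonzero zero-divisors number 1935 − 880 = 1055.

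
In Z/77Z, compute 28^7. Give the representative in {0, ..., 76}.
Use repeated squaring. Binary(7) = 111. Walk through the bits of the exponent 7 left-to-right: at each bit after the leading one, square the running value, then multiply by 28 if the bit is 1 (always reducing mod 77):
  bit 1 = 1 (leading): start with 28.
  bit 2 = 1: square 28^2 = 784 ≡ 14; bit is 1, so multiply 14·28 = 392 ≡ 7 (mod 77).
  bit 3 = 1: square 7^2 = 49; bit is 1, so multiply 49·28 = 1372 ≡ 63 (mod 77).
Final value: 28^7 ≡ 63 (mod 77).

Final answer: 63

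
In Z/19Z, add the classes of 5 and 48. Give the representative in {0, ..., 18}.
15

Reduce the summands first: 48 ≡ 10 (mod 19), so 5 + 48 ≡ 5 + 10 (mod 19). 5 + 10 = 15; 15 = 0·19 + 15, so (5 + 48) mod 19 = 15.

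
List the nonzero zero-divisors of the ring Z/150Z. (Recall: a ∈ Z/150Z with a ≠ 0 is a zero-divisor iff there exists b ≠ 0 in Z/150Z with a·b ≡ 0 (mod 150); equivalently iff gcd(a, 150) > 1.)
nonzero zero-divisors of Z/150Z = {2, 3, 4, 5, 6, 8, 9, 10, 12, 14, 15, 16, 18, 20, 21, 22, 24, 25, 26, 27, 28, 30, 32, 33, 34, 35, 36, 38, 39, 40, 42, 44, 45, 46, 48, 50, 51, 52, 54, 55, 56, 57, 58, 60, 62, 63, 64, 65, 66, 68, 69, 70, 72, 74, 75, 76, 78, 80, 81, 82, 84, 85, 86, 87, 88, 90, 92, 93, 94, 95, 96, 98, 99, 100, 102, 104, 105, 106, 108, 110, 111, 112, 114, 115, 116, 117, 118, 120, 122, 123, 124, 125, 126, 128, 129, 130, 132, 134, 135, 136, 138, 140, 141, 142, 144, 145, 146, 147, 148}

An element a ∈ Z/150Z (with a ≠ 0) is a zero-divisor iff gcd(a, 150) > 1 (because a is a unit precisely when gcd(a, n) = 1, and in Z/nZ every nonzero, non-unit element is a zero-divisor). Scan a = 1, ..., 149 and keep those with gcd(a, 150) > 1:
  gcd(2, 150) = 2, gcd(3, 150) = 3, gcd(4, 150) = 2, gcd(5, 150) = 5, gcd(6, 150) = 6, gcd(8, 150) = 2, gcd(9, 150) = 3, gcd(10, 150) = 10, gcd(12, 150) = 6, gcd(14, 150) = 2, gcd(15, 150) = 15, gcd(16, 150) = 2, gcd(18, 150) = 6, gcd(20, 150) = 10, gcd(21, 150) = 3, gcd(22, 150) = 2, gcd(24, 150) = 6, gcd(25, 150) = 25, gcd(26, 150) = 2, gcd(27, 150) = 3, gcd(28, 150) = 2, gcd(30, 150) = 30, gcd(32, 150) = 2, gcd(33, 150) = 3, gcd(34, 150) = 2, gcd(35, 150) = 5, gcd(36, 150) = 6, gcd(38, 150) = 2, gcd(39, 150) = 3, gcd(40, 150) = 10, gcd(42, 150) = 6, gcd(44, 150) = 2, gcd(45, 150) = 15, gcd(46, 150) = 2, gcd(48, 150) = 6, gcd(50, 150) = 50, gcd(51, 150) = 3, gcd(52, 150) = 2, gcd(54, 150) = 6, gcd(55, 150) = 5, gcd(56, 150) = 2, gcd(57, 150) = 3, gcd(58, 150) = 2, gcd(60, 150) = 30, gcd(62, 150) = 2, gcd(63, 150) = 3, gcd(64, 150) = 2, gcd(65, 150) = 5, gcd(66, 150) = 6, gcd(68, 150) = 2, gcd(69, 150) = 3, gcd(70, 150) = 10, gcd(72, 150) = 6, gcd(74, 150) = 2, gcd(75, 150) = 75, gcd(76, 150) = 2, gcd(78, 150) = 6, gcd(80, 150) = 10, gcd(81, 150) = 3, gcd(82, 150) = 2, gcd(84, 150) = 6, gcd(85, 150) = 5, gcd(86, 150) = 2, gcd(87, 150) = 3, gcd(88, 150) = 2, gcd(90, 150) = 30, gcd(92, 150) = 2, gcd(93, 150) = 3, gcd(94, 150) = 2, gcd(95, 150) = 5, gcd(96, 150) = 6, gcd(98, 150) = 2, gcd(99, 150) = 3, gcd(100, 150) = 50, gcd(102, 150) = 6, gcd(104, 150) = 2, gcd(105, 150) = 15, gcd(106, 150) = 2, gcd(108, 150) = 6, gcd(110, 150) = 10, gcd(111, 150) = 3, gcd(112, 150) = 2, gcd(114, 150) = 6, gcd(115, 150) = 5, gcd(116, 150) = 2, gcd(117, 150) = 3, gcd(118, 150) = 2, gcd(120, 150) = 30, gcd(122, 150) = 2, gcd(123, 150) = 3, gcd(124, 150) = 2, gcd(125, 150) = 25, gcd(126, 150) = 6, gcd(128, 150) = 2, gcd(129, 150) = 3, gcd(130, 150) = 10, gcd(132, 150) = 6, gcd(134, 150) = 2, gcd(135, 150) = 15, gcd(136, 150) = 2, gcd(138, 150) = 6, gcd(140, 150) = 10, gcd(141, 150) = 3, gcd(142, 150) = 2, gcd(144, 150) = 6, gcd(145, 150) = 5, gcd(146, 150) = 2, gcd(147, 150) = 3, gcd(148, 150) = 2.
All other a ∈ {1, ..., 149} have gcd(a, 150) = 1 and are units. So the nonzero zero-divisors are exactly the 109 values of a appearing in this scan.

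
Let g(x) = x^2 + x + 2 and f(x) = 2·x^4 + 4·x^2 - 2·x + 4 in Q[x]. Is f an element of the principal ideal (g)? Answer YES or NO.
In Q[x] the ideal (g) consists of all multiples of g, so f ∈ (g) iff g | f, i.e. iff the remainder of f on division by g is 0. Divide f by g (g is monic, so eliminate the leading term of the running remainder at each step):
  leading term 2·x^4: subtract (2·x^2)·g(x) = 2·x^4 + 2·x^3 + 4·x^2, leaving -2·x^3 - 2·x + 4
  leading term -2·x^3: subtract (-2·x)·g(x) = -2·x^3 - 2·x^2 - 4·x, leaving 2·x^2 + 2·x + 4
  leading term 2·x^2: subtract (2)·g(x) = 2·x^2 + 2·x + 4, leaving 0
The remainder is 0, so f(x) = g(x) · h(x) with h(x) = 2·x^2 - 2·x + 2. Hence g | f, i.e. f ∈ (g).

Final answer: YES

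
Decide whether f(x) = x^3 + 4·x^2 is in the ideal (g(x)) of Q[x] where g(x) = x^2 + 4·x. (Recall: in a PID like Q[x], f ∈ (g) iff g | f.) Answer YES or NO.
YES

In Q[x] the ideal (g) consists of all multiples of g, so f ∈ (g) iff g | f, i.e. iff the remainder of f on division by g is 0. Divide f by g (g is monic, so eliminate the leading term of the running remainder at each step):
  leading term x^3: subtract (x)·g(x) = x^3 + 4·x^2, leaving 0
The remainder is 0, so f(x) = g(x) · h(x) with h(x) = x. Hence g | f, i.e. f ∈ (g).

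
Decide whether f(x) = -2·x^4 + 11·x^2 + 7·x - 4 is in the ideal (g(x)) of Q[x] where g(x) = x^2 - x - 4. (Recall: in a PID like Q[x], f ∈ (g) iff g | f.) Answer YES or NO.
YES

In Q[x] the ideal (g) consists of all multiples of g, so f ∈ (g) iff g | f, i.e. iff the remainder of f on division by g is 0. Divide f by g (g is monic, so eliminate the leading term of the running remainder at each step):
  leading term -2·x^4: subtract (-2·x^2)·g(x) = -2·x^4 + 2·x^3 + 8·x^2, leaving -2·x^3 + 3·x^2 + 7·x - 4
  leading term -2·x^3: subtract (-2·x)·g(x) = -2·x^3 + 2·x^2 + 8·x, leaving x^2 - x - 4
  leading term x^2: subtract (1)·g(x) = x^2 - x - 4, leaving 0
The remainder is 0, so f(x) = g(x) · h(x) with h(x) = -2·x^2 - 2·x + 1. Hence g | f, i.e. f ∈ (g).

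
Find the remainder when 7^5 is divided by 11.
10

Use repeated squaring. Binary(5) = 101. Walk through the bits of the exponent 5 left-to-right: at each bit after the leading one, square the running value, then multiply by 7 if the bit is 1 (always reducing mod 11):
  bit 1 = 1 (leading): start with 7.
  bit 2 = 0: square 7^2 = 49 ≡ 5 (mod 11).
  bit 3 = 1: square 5^2 = 25 ≡ 3; bit is 1, so multiply 3·7 = 21 ≡ 10 (mod 11).
Final value: 7^5 ≡ 10 (mod 11).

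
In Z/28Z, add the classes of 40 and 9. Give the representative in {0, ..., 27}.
21

Reduce the summands first: 40 ≡ 12 (mod 28), so 40 + 9 ≡ 12 + 9 (mod 28). 12 + 9 = 21; 21 = 0·28 + 21, so (40 + 9) mod 28 = 21.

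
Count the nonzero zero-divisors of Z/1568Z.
Z/1568Z has 895 nonzero zero-divisors

In Z/1568Z each nonzero element is either a unit (gcd with 1568 is 1) or a zero-divisor (gcd > 1). The number of units is φ(1568): factorise 1568 = 2^5 · 7^2, so φ(1568) = (2^5 − 2^4) · (7^2 − 7^1) = 16 · 42 = 672. The nonzero elements number 1568 − 1 = 1567. Hence the nonzero zero-divisors number 1567 − 672 = 895.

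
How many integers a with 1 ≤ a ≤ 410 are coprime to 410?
The number of a ∈ {1, ..., 410} with gcd(a, 410) = 1 is by definition Euler's totient φ(410). φ is multiplicative, with φ(p^e) = p^e − p^(e−1). Factorise 410 = 2 · 5 · 41. Then
  φ(410) = (2 − 1) · (5 − 1) · (41 − 1) = 1 · 4 · 40 = 160.
So there are 160 such integers.

Final answer: 160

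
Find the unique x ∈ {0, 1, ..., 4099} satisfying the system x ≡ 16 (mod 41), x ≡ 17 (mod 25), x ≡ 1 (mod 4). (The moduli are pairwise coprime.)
x ≡ 2517 (mod 4100); the representative in [0, 4100) is 2517

The moduli 41, 25, 4 are pairwise coprime, so by the CRT there is a unique solution mod 41·25·4 = 4100.
Solve by successive substitution. Start with x ≡ 16 (mod 41).
  Combine with x ≡ 17 (mod 25): write x = 16 + 41·t and require 16 + 41·t ≡ 17 (mod 25), i.e. 41·t ≡ 17 − 16 ≡ 1 (mod 25). Since 41^(−1) ≡ 11 (mod 25) (41 ≡ 16 (mod 25)), t ≡ 11·1 ≡ 11 (mod 25). So x ≡ 16 + 41·11 = 467 (mod 1025).
  Combine with x ≡ 1 (mod 4): write x = 467 + 1025·t and require 467 + 1025·t ≡ 1 (mod 4), i.e. 1025·t ≡ 1 − 467 ≡ 2 (mod 4). Since 1025^(−1) ≡ 1 (mod 4) (1025 ≡ 1 (mod 4)), t ≡ 1·2 ≡ 2 (mod 4). So x ≡ 467 + 1025·2 = 2517 (mod 4100).
Unique solution in [0, 4100): x = 2517.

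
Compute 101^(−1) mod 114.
101^(−1) ≡ 35 (mod 114)

Apply the extended Euclidean algorithm to (114, 101), tracking rows (r, s, t) with s·114 + t·101 = r. Each division r_prev = q·r_cur + r_new produces the new row as (previous row) − q·(current row):
  row A: (114, 1, 0)   [1·114 + 0·101 = 114]
  row B: (101, 0, 1)   [0·114 + 1·101 = 101]
  114 = 1·101 + 13   → row C = row A − 1·row B = (13, 1, −1)   [check: 1·114 − 1·101 = 13]
  101 = 7·13 + 10   → row D = row B − 7·row C = (10, −7, 8)   [check: −7·114 + 8·101 = 10]
  13 = 1·10 + 3   → row E = row C − 1·row D = (3, 8, −9)   [check: 8·114 − 9·101 = 3]
  10 = 3·3 + 1   → row F = row D − 3·row E = (1, −31, 35)   [check: −31·114 + 35·101 = 1]
  3 = 3·1 + 0   → remainder 0, stop. gcd = 1 (last nonzero row F).
The gcd is 1, so 101 is invertible mod 114. The last nonzero row gives −31·114 + 35·101 = 1, so t = 35. So 101^(−1) ≡ 35 (mod 114). Verify: 101 · 35 = 3535 ≡ 1 (mod 114). ✓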